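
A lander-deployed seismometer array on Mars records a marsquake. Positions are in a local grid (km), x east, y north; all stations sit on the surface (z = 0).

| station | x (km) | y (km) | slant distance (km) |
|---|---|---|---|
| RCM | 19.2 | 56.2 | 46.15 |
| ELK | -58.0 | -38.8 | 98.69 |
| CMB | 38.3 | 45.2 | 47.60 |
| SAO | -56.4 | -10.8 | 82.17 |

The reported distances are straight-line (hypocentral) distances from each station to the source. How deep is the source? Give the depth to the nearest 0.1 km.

Each station gives a sphere (x−x_i)² + (y−y_i)² + z² = d_i² (stations at z=0).
Subtracting the RCM sphere from ELK and CMB: z² cancels, leaving linear equations in x and y:
-154.4 x − 190.0 y = -6267.53
38.2 x − 22.0 y = -153.09
Solving: x ≈ 10.211, y ≈ 24.689 km (keep extra digits for the depth step; rounded: 10.2, 24.7).
Then from the RCM sphere: z² = 46.15² − (x − 19.2)² − (y − 56.2)² with x = 10.211, y = 24.689, so z ≈ 32.497 ≈ 32.5 km.

32.5 km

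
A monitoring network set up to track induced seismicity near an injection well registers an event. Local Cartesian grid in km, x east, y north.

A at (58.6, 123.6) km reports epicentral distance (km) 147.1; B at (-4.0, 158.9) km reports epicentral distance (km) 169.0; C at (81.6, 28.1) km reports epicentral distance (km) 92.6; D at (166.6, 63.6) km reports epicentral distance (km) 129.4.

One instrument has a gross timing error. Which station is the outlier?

D

Solve using three stations at a time. Using A, B, C (subtract circle equations pairwise → linear system) gives (x, y) ≈ (-2.7, -10.1).
Distances from that point to each station vs reported:
  A: calculated 147.1 vs reported 147.1 → residual 0.0 km
  B: calculated 169.0 vs reported 169.0 → residual 0.0 km
  C: calculated 92.6 vs reported 92.6 → residual 0.0 km
  D: calculated 184.7 vs reported 129.4 → residual 55.3 km
A, B, C are mutually consistent (residuals ≈ 0); D is off by 55.3 km.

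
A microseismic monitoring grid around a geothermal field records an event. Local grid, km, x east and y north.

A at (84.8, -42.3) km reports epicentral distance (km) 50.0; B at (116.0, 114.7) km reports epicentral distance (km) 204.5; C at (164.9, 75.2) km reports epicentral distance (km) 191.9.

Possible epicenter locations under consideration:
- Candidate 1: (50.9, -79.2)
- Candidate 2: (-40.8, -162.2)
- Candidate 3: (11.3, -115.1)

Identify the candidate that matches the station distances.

Candidate 1

For each candidate, compare |candidate − station| to the reported distance:
Candidate 1: residuals A 0.1, B 0.0, C 0.0 → max 0.1 km
Candidate 2: residuals A 123.6, B 113.7, C 122.2 → max 123.6 km
Candidate 3: residuals A 53.5, B 48.0, C 52.7 → max 53.5 km
Only Candidate 1 has all residuals ≈ 0.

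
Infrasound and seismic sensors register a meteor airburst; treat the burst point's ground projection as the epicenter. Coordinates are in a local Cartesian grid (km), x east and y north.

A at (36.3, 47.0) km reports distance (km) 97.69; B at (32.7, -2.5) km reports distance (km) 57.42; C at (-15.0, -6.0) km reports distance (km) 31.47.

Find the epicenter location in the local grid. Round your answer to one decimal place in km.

Circle about each station: (x − 36.3)² + (y − 47.0)² = 97.69²; (x − 32.7)² + (y + 2.5)² = 57.42²; (x + 15.0)² + (y + 6.0)² = 31.47².
Subtracting pairs of circle equations eliminates x²+y² and gives linear equations (the radical axes):
-7.2 x − 99.0 y = 3795.13
-102.6 x − 106.0 y = 5287.29
Solving the 2×2 system: x ≈ -12.9, y ≈ -37.4 km.
Check against A (with the unrounded x, y): √((x − 36.3)²+(y − 47.0)²) = 97.69 ≈ 97.69 km. ✓

(-12.9, -37.4)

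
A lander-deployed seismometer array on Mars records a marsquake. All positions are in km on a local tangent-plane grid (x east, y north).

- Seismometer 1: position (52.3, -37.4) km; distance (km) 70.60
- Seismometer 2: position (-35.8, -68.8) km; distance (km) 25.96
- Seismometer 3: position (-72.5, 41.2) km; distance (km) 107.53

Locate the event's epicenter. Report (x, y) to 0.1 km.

Circle about each station: (x − 52.3)² + (y + 37.4)² = 70.60²; (x + 35.8)² + (y + 68.8)² = 25.96²; (x + 72.5)² + (y − 41.2)² = 107.53².
Subtracting the Seismometer 1 equation from the Seismometer 2 and Seismometer 3 equations removes the quadratic terms:
-176.2 x − 62.8 y = 6191.47
-249.6 x + 157.2 y = -3758.70
Solving the 2×2 system: x ≈ -17.0, y ≈ -50.9 km.

x ≈ -17.0 km, y ≈ -50.9 km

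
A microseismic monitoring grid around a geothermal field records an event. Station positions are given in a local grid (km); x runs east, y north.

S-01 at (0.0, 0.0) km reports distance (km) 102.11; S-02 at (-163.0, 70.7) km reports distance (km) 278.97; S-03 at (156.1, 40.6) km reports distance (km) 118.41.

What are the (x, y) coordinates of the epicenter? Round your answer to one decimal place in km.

Circle about each station: x² + y² = 102.11²; (x + 163.0)² + (y − 70.7)² = 278.97²; (x − 156.1)² + (y − 40.6)² = 118.41².
Subtracting the S-01 equation from the S-02 and S-03 equations removes the quadratic terms:
-326.0 x + 141.4 y = -35830.32
312.2 x + 81.2 y = 22421.09
Solving the 2×2 system: x ≈ 86.1, y ≈ -54.9 km.
Check against S-01 (with the unrounded x, y): √(x²+y²) = 102.11 ≈ 102.11 km. ✓

(86.1, -54.9)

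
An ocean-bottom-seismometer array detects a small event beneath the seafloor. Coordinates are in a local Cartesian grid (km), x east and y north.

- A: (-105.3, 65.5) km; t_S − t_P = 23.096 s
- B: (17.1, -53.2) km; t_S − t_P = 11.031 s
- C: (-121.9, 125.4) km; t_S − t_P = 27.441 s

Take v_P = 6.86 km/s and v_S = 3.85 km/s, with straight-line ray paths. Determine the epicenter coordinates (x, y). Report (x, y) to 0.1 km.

Distance from S−P lag: d = Δt · v_P v_S / (v_P − v_S) = Δt · (6.86·3.85)/(6.86−3.85) ≈ 8.7744·Δt.
So d_A = 202.65, d_B = 96.79, d_C = 240.78 km.
Circle about each station: (x + 105.3)² + (y − 65.5)² = 202.65²; (x − 17.1)² + (y + 53.2)² = 96.79²; (x + 121.9)² + (y − 125.4)² = 240.78².
Subtracting pairs of circle equations eliminates x²+y² and gives linear equations (the radical axes):
244.8 x − 237.4 y = 19443.03
-33.2 x + 119.8 y = -1701.56
Solving the 2×2 system: x ≈ 89.8, y ≈ 10.7 km.
Check against A (with the unrounded x, y): √((x + 105.3)²+(y − 65.5)²) = 202.64 ≈ 202.65 km. ✓

(89.8, 10.7)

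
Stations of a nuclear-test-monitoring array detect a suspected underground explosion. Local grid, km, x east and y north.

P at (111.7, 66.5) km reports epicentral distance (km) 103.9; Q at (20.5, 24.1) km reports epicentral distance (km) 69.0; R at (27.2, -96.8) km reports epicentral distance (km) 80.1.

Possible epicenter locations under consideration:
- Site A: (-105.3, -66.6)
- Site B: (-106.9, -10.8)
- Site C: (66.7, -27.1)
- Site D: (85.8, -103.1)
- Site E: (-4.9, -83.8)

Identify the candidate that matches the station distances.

Site C

For each candidate, compare |candidate − station| to the reported distance:
Site A: residuals P 150.7, Q 86.1, R 55.8 → max 150.7 km
Site B: residuals P 128.0, Q 63.1, R 79.2 → max 128.0 km
Site C: residuals P 0.0, Q 0.0, R 0.0 → max 0.0 km
Site D: residuals P 67.7, Q 74.0, R 21.2 → max 74.0 km
Site E: residuals P 86.3, Q 41.8, R 45.5 → max 86.3 km
Only Site C has all residuals ≈ 0.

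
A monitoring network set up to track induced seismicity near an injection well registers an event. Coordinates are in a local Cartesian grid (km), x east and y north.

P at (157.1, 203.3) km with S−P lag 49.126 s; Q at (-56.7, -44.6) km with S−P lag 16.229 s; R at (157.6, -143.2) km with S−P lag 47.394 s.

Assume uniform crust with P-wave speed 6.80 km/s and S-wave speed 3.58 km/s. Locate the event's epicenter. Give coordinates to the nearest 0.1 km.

Distance from S−P lag: d = Δt · v_P v_S / (v_P − v_S) = Δt · (6.80·3.58)/(6.80−3.58) ≈ 7.5602·Δt.
So d_P = 371.40, d_Q = 122.70, d_R = 358.31 km.
Circle about each station: (x − 157.1)² + (y − 203.3)² = 371.40²; (x + 56.7)² + (y + 44.6)² = 122.70²; (x − 157.6)² + (y + 143.2)² = 358.31².
Subtracting pairs of circle equations eliminates x²+y² and gives linear equations (the radical axes):
-427.6 x − 495.8 y = 62075.42
1.0 x − 693.0 y = -11115.40
Solving the 2×2 system: x ≈ -163.5, y ≈ 15.8 km.

-163.5 km east, 15.8 km north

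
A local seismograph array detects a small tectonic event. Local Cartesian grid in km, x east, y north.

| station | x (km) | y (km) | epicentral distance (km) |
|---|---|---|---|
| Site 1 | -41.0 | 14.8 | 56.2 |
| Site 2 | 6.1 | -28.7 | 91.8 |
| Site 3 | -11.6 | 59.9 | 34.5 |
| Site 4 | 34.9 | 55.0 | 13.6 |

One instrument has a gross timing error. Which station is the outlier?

Site 1

Solve using three stations at a time. Using Site 2, Site 3, Site 4 (subtract circle equations pairwise → linear system) gives (x, y) ≈ (22.9, 61.6).
Distances from that point to each station vs reported:
  Site 1: calculated 79.2 vs reported 56.2 → residual 23.0 km
  Site 2: calculated 91.8 vs reported 91.8 → residual 0.0 km
  Site 3: calculated 34.5 vs reported 34.5 → residual 0.0 km
  Site 4: calculated 13.7 vs reported 13.6 → residual 0.1 km
Site 2, Site 3, Site 4 are mutually consistent (residuals ≈ 0); Site 1 is off by 23.0 km.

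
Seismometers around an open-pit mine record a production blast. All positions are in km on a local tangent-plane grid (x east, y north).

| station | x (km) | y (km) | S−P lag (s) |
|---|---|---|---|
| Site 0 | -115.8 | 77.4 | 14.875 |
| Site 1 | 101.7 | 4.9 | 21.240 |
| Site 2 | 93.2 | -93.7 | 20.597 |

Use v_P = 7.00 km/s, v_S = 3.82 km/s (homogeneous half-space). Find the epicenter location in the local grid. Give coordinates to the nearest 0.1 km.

Distance from S−P lag: d = Δt · v_P v_S / (v_P − v_S) = Δt · (7.00·3.82)/(7.00−3.82) ≈ 8.4088·Δt.
So d_Site 0 = 125.08, d_Site 1 = 178.60, d_Site 2 = 173.20 km.
Circle about each station: (x + 115.8)² + (y − 77.4)² = 125.08²; (x − 101.7)² + (y − 4.9)² = 178.60²; (x − 93.2)² + (y + 93.7)² = 173.20².
Subtracting pairs of circle equations eliminates x²+y² and gives linear equations (the radical axes):
435.0 x − 145.0 y = -25286.45
418.0 x − 342.2 y = -16287.70
Solving the 2×2 system: x ≈ -71.3, y ≈ -39.5 km.
Check against Site 0 (with the unrounded x, y): √((x + 115.8)²+(y − 77.4)²) = 125.07 ≈ 125.08 km. ✓

(-71.3, -39.5)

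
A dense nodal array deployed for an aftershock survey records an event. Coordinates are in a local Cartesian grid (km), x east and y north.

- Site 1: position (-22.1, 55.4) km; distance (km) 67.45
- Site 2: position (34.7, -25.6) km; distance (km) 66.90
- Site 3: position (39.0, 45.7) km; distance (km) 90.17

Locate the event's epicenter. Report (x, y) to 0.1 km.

(-30.7, -11.5)

Circle about each station: (x + 22.1)² + (y − 55.4)² = 67.45²; (x − 34.7)² + (y + 25.6)² = 66.90²; (x − 39.0)² + (y − 45.7)² = 90.17².
Subtracting the Site 1 equation from the Site 2 and Site 3 equations removes the quadratic terms:
113.6 x − 162.0 y = -1624.23
122.2 x − 19.4 y = -3529.21
Solving the 2×2 system: x ≈ -30.7, y ≈ -11.5 km.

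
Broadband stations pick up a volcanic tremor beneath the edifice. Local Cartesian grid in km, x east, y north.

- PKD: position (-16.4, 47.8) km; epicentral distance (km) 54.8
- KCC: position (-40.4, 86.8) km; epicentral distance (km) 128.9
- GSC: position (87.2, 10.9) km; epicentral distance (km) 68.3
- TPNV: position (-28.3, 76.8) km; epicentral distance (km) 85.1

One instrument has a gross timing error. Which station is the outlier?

Solve using three stations at a time. Using PKD, GSC, TPNV (subtract circle equations pairwise → linear system) gives (x, y) ≈ (19.1, 6.2).
Distances from that point to each station vs reported:
  PKD: calculated 54.7 vs reported 54.8 → residual 0.1 km
  KCC: calculated 100.2 vs reported 128.9 → residual 28.7 km
  GSC: calculated 68.2 vs reported 68.3 → residual 0.1 km
  TPNV: calculated 85.0 vs reported 85.1 → residual 0.1 km
PKD, GSC, TPNV are mutually consistent (residuals ≈ 0); KCC is off by 28.7 km.

KCC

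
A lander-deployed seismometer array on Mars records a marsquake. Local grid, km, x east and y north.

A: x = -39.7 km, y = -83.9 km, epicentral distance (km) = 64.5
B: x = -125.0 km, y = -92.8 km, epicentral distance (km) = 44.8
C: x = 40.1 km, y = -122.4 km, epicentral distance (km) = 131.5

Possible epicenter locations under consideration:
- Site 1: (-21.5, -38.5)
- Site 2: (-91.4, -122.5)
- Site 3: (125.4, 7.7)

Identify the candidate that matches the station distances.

For each candidate, compare |candidate − station| to the reported distance:
Site 1: residuals A 15.6, B 72.1, C 27.4 → max 72.1 km
Site 2: residuals A 0.0, B 0.0, C 0.0 → max 0.0 km
Site 3: residuals A 124.3, B 225.0, C 24.1 → max 225.0 km
Only Site 2 has all residuals ≈ 0.

Site 2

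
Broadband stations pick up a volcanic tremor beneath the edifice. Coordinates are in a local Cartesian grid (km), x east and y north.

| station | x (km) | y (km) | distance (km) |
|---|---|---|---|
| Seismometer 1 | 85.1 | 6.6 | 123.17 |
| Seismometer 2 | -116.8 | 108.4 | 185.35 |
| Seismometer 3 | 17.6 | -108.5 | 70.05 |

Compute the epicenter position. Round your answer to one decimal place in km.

Circle about each station: (x − 85.1)² + (y − 6.6)² = 123.17²; (x + 116.8)² + (y − 108.4)² = 185.35²; (x − 17.6)² + (y + 108.5)² = 70.05².
Subtracting pairs of circle equations eliminates x²+y² and gives linear equations (the radical axes):
-403.8 x + 203.6 y = -1076.54
-135.0 x − 230.2 y = 15060.29
Solving the 2×2 system: x ≈ -23.4, y ≈ -51.7 km.
Check against Seismometer 1 (with the unrounded x, y): √((x − 85.1)²+(y − 6.6)²) = 123.17 ≈ 123.17 km. ✓

x ≈ -23.4 km, y ≈ -51.7 km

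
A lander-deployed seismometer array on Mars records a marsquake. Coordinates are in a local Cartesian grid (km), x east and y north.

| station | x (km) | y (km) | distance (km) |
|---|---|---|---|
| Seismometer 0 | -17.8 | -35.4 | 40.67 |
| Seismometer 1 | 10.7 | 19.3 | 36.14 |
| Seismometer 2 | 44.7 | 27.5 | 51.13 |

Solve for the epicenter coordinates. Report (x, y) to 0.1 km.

x ≈ 18.0 km, y ≈ -16.1 km

Circle about each station: (x + 17.8)² + (y + 35.4)² = 40.67²; (x − 10.7)² + (y − 19.3)² = 36.14²; (x − 44.7)² + (y − 27.5)² = 51.13².
Subtracting the Seismometer 0 equation from the Seismometer 1 and Seismometer 2 equations removes the quadratic terms:
57.0 x + 109.4 y = -735.07
125.0 x + 125.8 y = 224.11
Solving the 2×2 system: x ≈ 18.0, y ≈ -16.1 km.
Check against Seismometer 0 (with the unrounded x, y): √((x + 17.8)²+(y + 35.4)²) = 40.66 ≈ 40.67 km. ✓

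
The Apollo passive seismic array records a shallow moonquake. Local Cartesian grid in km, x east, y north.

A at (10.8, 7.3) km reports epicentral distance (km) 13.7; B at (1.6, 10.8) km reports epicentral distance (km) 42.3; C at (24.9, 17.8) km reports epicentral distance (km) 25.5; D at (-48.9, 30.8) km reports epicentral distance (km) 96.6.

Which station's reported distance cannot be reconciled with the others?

Solve using three stations at a time. Using B, C, D (subtract circle equations pairwise → linear system) gives (x, y) ≈ (42.3, -1.1).
Distances from that point to each station vs reported:
  A: calculated 32.6 vs reported 13.7 → residual 18.9 km
  B: calculated 42.4 vs reported 42.3 → residual 0.1 km
  C: calculated 25.7 vs reported 25.5 → residual 0.2 km
  D: calculated 96.7 vs reported 96.6 → residual 0.1 km
B, C, D are mutually consistent (residuals ≈ 0); A is off by 18.9 km.

A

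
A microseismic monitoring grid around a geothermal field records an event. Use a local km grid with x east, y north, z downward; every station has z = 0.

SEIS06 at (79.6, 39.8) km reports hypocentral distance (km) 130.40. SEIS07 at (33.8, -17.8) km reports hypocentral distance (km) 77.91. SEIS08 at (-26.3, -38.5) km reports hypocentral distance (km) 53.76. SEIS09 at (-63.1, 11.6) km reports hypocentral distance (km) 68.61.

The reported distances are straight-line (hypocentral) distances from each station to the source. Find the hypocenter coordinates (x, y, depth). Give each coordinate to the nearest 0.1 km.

x ≈ -26.2 km, y ≈ -18.0 km, depth ≈ 49.7 km

Each station gives a sphere (x−x_i)² + (y−y_i)² + z² = d_i² (stations at z=0).
Subtracting the SEIS06 sphere from SEIS07 and SEIS08: z² cancels, leaving linear equations in x and y:
-91.6 x − 115.2 y = 4473.27
-211.8 x − 156.6 y = 8367.76
Solving: x ≈ -26.202, y ≈ -17.997 km (keep extra digits for the depth step; rounded: -26.2, -18.0).
Then from the SEIS06 sphere: z² = 130.40² − (x − 79.6)² − (y − 39.8)² with x = -26.202, y = -17.997, so z ≈ 49.695 ≈ 49.7 km.
Check against SEIS09 (with the unrounded solution): distance 68.61 ≈ 68.61 km. ✓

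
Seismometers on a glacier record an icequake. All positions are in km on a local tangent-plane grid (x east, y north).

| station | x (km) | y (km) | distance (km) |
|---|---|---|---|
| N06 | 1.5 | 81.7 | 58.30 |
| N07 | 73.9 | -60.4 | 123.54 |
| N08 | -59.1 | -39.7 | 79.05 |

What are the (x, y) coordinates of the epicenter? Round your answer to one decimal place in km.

Circle about each station: (x − 1.5)² + (y − 81.7)² = 58.30²; (x − 73.9)² + (y + 60.4)² = 123.54²; (x + 59.1)² + (y + 39.7)² = 79.05².
Subtracting the N06 equation from the N07 and N08 equations removes the quadratic terms:
144.8 x − 284.2 y = -9431.01
-121.2 x − 242.8 y = -4458.25
Solving the 2×2 system: x ≈ -14.7, y ≈ 25.7 km.

-14.7 km east, 25.7 km north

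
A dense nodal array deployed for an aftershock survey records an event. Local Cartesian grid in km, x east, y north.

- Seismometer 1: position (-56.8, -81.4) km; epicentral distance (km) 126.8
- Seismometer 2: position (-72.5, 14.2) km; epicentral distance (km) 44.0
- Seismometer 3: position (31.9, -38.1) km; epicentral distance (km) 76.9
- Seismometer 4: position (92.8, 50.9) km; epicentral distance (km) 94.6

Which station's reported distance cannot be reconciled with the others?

Seismometer 2

Solve using three stations at a time. Using Seismometer 1, Seismometer 3, Seismometer 4 (subtract circle equations pairwise → linear system) gives (x, y) ≈ (0.1, 32.0).
Distances from that point to each station vs reported:
  Seismometer 1: calculated 126.8 vs reported 126.8 → residual 0.0 km
  Seismometer 2: calculated 74.7 vs reported 44.0 → residual 30.7 km
  Seismometer 3: calculated 76.9 vs reported 76.9 → residual 0.0 km
  Seismometer 4: calculated 94.6 vs reported 94.6 → residual 0.0 km
Seismometer 1, Seismometer 3, Seismometer 4 are mutually consistent (residuals ≈ 0); Seismometer 2 is off by 30.7 km.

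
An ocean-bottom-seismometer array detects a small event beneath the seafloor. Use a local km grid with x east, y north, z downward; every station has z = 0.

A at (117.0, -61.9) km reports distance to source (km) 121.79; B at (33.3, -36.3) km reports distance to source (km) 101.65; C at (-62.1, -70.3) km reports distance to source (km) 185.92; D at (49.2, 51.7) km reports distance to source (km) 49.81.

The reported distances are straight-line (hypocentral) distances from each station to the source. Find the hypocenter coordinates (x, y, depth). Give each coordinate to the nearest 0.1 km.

Each station gives a sphere (x−x_i)² + (y−y_i)² + z² = d_i² (stations at z=0).
Subtracting the A sphere from B and C: z² cancels, leaving linear equations in x and y:
-167.4 x + 51.2 y = -10593.95
-358.2 x − 16.8 y = -28455.55
Solving: x ≈ 77.292, y ≈ 45.797 km (keep extra digits for the depth step; rounded: 77.3, 45.8).
Then from the A sphere: z² = 121.79² − (x − 117.0)² − (y + 61.9)² with x = 77.292, y = 45.797, so z ≈ 40.712 ≈ 40.7 km.

x ≈ 77.3 km, y ≈ 45.8 km, depth ≈ 40.7 km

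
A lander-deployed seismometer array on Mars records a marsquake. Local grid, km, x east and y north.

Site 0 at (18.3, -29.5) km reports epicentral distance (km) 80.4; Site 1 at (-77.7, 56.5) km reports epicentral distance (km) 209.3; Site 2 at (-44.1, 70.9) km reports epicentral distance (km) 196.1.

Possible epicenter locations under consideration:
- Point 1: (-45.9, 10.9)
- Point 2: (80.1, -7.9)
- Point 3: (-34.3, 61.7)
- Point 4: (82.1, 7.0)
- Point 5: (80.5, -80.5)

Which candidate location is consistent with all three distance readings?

For each candidate, compare |candidate − station| to the reported distance:
Point 1: residuals Site 0 4.5, Site 1 153.7, Site 2 136.1 → max 153.7 km
Point 2: residuals Site 0 14.9, Site 1 38.9, Site 2 49.0 → max 49.0 km
Point 3: residuals Site 0 24.9, Site 1 165.6, Site 2 182.7 → max 182.7 km
Point 4: residuals Site 0 6.9, Site 1 42.0, Site 2 54.6 → max 54.6 km
Point 5: residuals Site 0 0.0, Site 1 0.0, Site 2 0.0 → max 0.0 km
Only Point 5 has all residuals ≈ 0.

Point 5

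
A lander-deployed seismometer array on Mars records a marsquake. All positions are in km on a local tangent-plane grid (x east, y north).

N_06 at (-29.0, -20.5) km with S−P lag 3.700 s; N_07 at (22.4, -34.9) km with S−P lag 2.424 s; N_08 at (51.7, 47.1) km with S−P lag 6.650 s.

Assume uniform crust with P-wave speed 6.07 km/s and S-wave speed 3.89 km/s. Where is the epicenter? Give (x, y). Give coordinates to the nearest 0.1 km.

Distance from S−P lag: d = Δt · v_P v_S / (v_P − v_S) = Δt · (6.07·3.89)/(6.07−3.89) ≈ 10.8313·Δt.
So d_N_06 = 40.08, d_N_07 = 26.26, d_N_08 = 72.03 km.
Circle about each station: (x + 29.0)² + (y + 20.5)² = 40.08²; (x − 22.4)² + (y + 34.9)² = 26.26²; (x − 51.7)² + (y − 47.1)² = 72.03².
Subtracting pairs of circle equations eliminates x²+y² and gives linear equations (the radical axes):
102.8 x − 28.8 y = 1375.34
161.4 x + 135.2 y = 48.14
Solving the 2×2 system: x ≈ 10.1, y ≈ -11.7 km.
Check against N_06 (with the unrounded x, y): √((x + 29.0)²+(y + 20.5)²) = 40.08 ≈ 40.08 km. ✓

(10.1, -11.7)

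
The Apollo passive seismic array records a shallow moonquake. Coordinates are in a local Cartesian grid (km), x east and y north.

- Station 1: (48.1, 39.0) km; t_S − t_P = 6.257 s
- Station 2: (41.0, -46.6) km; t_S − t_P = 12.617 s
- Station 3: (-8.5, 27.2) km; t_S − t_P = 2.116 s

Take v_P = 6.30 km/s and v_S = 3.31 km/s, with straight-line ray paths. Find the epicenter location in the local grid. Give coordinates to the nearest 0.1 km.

(4.8, 33.6)

Distance from S−P lag: d = Δt · v_P v_S / (v_P − v_S) = Δt · (6.30·3.31)/(6.30−3.31) ≈ 6.9742·Δt.
So d_Station 1 = 43.64, d_Station 2 = 87.99, d_Station 3 = 14.76 km.
Circle about each station: (x − 48.1)² + (y − 39.0)² = 43.64²; (x − 41.0)² + (y + 46.6)² = 87.99²; (x + 8.5)² + (y − 27.2)² = 14.76².
Subtracting pairs of circle equations eliminates x²+y² and gives linear equations (the radical axes):
-14.2 x − 171.2 y = -5819.84
-113.2 x − 23.6 y = -1335.93
Solving the 2×2 system: x ≈ 4.8, y ≈ 33.6 km.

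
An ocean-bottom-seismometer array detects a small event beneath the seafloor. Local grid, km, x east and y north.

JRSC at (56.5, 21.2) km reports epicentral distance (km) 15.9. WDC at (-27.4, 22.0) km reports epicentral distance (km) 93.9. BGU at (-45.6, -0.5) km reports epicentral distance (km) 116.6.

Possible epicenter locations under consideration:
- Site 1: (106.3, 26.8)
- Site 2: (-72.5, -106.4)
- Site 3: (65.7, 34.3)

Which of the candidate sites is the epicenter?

Site 3

For each candidate, compare |candidate − station| to the reported distance:
Site 1: residuals JRSC 34.2, WDC 39.9, BGU 37.7 → max 39.9 km
Site 2: residuals JRSC 165.5, WDC 42.2, BGU 7.3 → max 165.5 km
Site 3: residuals JRSC 0.1, WDC 0.0, BGU 0.0 → max 0.1 km
Only Site 3 has all residuals ≈ 0.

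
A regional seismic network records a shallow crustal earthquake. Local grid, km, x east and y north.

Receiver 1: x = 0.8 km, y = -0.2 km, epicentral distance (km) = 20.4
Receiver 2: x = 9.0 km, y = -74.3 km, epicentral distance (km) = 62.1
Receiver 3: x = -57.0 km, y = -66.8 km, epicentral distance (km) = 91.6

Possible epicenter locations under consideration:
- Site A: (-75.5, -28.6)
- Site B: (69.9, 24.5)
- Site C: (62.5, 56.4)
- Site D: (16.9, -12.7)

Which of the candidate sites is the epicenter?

Site D

For each candidate, compare |candidate − station| to the reported distance:
Site A: residuals Receiver 1 61.0, Receiver 2 34.0, Receiver 3 49.2 → max 61.0 km
Site B: residuals Receiver 1 53.0, Receiver 2 54.0, Receiver 3 64.7 → max 64.7 km
Site C: residuals Receiver 1 63.3, Receiver 2 79.1, Receiver 3 80.0 → max 80.0 km
Site D: residuals Receiver 1 0.0, Receiver 2 0.0, Receiver 3 0.0 → max 0.0 km
Only Site D has all residuals ≈ 0.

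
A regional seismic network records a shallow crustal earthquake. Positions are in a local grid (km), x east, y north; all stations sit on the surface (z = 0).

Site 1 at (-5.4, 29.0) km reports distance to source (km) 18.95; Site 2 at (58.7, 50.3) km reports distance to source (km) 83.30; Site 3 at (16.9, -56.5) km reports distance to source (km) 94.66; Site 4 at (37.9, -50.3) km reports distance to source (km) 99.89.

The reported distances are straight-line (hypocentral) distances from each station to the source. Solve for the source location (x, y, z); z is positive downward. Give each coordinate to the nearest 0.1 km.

(-21.3, 29.5, 10.3)

Each station gives a sphere (x−x_i)² + (y−y_i)² + z² = d_i² (stations at z=0).
Subtracting the Site 1 sphere from Site 2 and Site 3: z² cancels, leaving linear equations in x and y:
128.2 x + 42.6 y = -1474.17
44.6 x − 171.0 y = -5993.71
Solving: x ≈ -21.300, y ≈ 29.495 km (keep extra digits for the depth step; rounded: -21.3, 29.5).
Then from the Site 1 sphere: z² = 18.95² − (x + 5.4)² − (y − 29.0)² with x = -21.300, y = 29.495, so z ≈ 10.298 ≈ 10.3 km.
Check against Site 4 (with the unrounded solution): distance 99.89 ≈ 99.89 km. ✓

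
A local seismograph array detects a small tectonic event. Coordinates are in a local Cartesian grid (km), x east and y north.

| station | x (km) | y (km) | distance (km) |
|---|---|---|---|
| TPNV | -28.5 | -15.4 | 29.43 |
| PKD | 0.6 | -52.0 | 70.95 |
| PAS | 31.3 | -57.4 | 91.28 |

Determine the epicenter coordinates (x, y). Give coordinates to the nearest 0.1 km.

Circle about each station: (x + 28.5)² + (y + 15.4)² = 29.43²; (x − 0.6)² + (y + 52.0)² = 70.95²; (x − 31.3)² + (y + 57.4)² = 91.28².
Subtracting pairs of circle equations eliminates x²+y² and gives linear equations (the radical axes):
58.2 x − 73.2 y = -2512.83
119.6 x − 84.0 y = -4240.87
Solving the 2×2 system: x ≈ -25.7, y ≈ 13.9 km.

-25.7 km east, 13.9 km north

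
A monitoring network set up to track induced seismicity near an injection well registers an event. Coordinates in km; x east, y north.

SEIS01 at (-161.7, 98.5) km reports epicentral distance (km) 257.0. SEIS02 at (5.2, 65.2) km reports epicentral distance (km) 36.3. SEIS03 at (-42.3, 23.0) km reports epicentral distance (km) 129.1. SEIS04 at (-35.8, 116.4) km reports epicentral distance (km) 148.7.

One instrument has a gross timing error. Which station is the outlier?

SEIS02

Solve using three stations at a time. Using SEIS01, SEIS03, SEIS04 (subtract circle equations pairwise → linear system) gives (x, y) ≈ (86.5, 31.8).
Distances from that point to each station vs reported:
  SEIS01: calculated 257.0 vs reported 257.0 → residual 0.0 km
  SEIS02: calculated 87.9 vs reported 36.3 → residual 51.6 km
  SEIS03: calculated 129.1 vs reported 129.1 → residual 0.0 km
  SEIS04: calculated 148.7 vs reported 148.7 → residual 0.0 km
SEIS01, SEIS03, SEIS04 are mutually consistent (residuals ≈ 0); SEIS02 is off by 51.6 km.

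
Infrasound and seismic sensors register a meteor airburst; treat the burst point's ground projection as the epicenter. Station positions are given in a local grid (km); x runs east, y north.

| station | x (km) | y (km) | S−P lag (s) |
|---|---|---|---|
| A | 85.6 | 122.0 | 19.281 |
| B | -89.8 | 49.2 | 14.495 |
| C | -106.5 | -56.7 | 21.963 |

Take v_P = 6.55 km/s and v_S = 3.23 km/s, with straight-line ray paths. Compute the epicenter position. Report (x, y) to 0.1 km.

1.1 km east, 32.8 km north

Distance from S−P lag: d = Δt · v_P v_S / (v_P − v_S) = Δt · (6.55·3.23)/(6.55−3.23) ≈ 6.3724·Δt.
So d_A = 122.87, d_B = 92.37, d_C = 139.96 km.
Circle about each station: (x − 85.6)² + (y − 122.0)² = 122.87²; (x + 89.8)² + (y − 49.2)² = 92.37²; (x + 106.5)² + (y + 56.7)² = 139.96².
Subtracting the A equation from the B and C equations removes the quadratic terms:
-350.8 x − 145.6 y = -5161.86
-384.2 x − 357.4 y = -12145.98
Solving the 2×2 system: x ≈ 1.1, y ≈ 32.8 km.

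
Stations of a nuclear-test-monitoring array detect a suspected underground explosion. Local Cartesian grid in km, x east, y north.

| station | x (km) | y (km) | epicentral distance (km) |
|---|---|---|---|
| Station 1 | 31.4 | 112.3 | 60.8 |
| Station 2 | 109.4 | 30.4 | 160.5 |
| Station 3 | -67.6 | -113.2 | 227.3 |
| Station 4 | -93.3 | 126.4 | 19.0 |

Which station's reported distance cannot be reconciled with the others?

Solve using three stations at a time. Using Station 1, Station 2, Station 3 (subtract circle equations pairwise → linear system) gives (x, y) ≈ (-29.5, 110.9).
Distances from that point to each station vs reported:
  Station 1: calculated 60.9 vs reported 60.8 → residual 0.1 km
  Station 2: calculated 160.5 vs reported 160.5 → residual 0.0 km
  Station 3: calculated 227.3 vs reported 227.3 → residual 0.0 km
  Station 4: calculated 65.7 vs reported 19.0 → residual 46.7 km
Station 1, Station 2, Station 3 are mutually consistent (residuals ≈ 0); Station 4 is off by 46.7 km.

Station 4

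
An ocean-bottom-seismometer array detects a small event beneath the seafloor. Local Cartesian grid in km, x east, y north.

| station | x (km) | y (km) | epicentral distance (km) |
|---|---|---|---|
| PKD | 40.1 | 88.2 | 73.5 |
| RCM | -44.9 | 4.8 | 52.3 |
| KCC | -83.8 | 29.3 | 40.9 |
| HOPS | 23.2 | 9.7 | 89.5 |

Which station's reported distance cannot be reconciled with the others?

Solve using three stations at a time. Using RCM, KCC, HOPS (subtract circle equations pairwise → linear system) gives (x, y) ≈ (-53.1, 56.6).
Distances from that point to each station vs reported:
  PKD: calculated 98.5 vs reported 73.5 → residual 25.0 km
  RCM: calculated 52.4 vs reported 52.3 → residual 0.1 km
  KCC: calculated 41.0 vs reported 40.9 → residual 0.1 km
  HOPS: calculated 89.6 vs reported 89.5 → residual 0.1 km
RCM, KCC, HOPS are mutually consistent (residuals ≈ 0); PKD is off by 25.0 km.

PKD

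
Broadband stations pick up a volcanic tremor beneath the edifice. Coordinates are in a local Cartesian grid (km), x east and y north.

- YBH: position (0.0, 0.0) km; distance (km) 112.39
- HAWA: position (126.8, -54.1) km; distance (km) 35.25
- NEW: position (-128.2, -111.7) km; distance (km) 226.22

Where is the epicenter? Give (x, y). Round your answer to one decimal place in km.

Circle about each station: x² + y² = 112.39²; (x − 126.8)² + (y + 54.1)² = 35.25²; (x + 128.2)² + (y + 111.7)² = 226.22².
Subtracting the YBH equation from the HAWA and NEW equations removes the quadratic terms:
253.6 x − 108.2 y = 30394.00
-256.4 x − 223.4 y = -9631.85
Solving the 2×2 system: x ≈ 92.8, y ≈ -63.4 km.
Check against YBH (with the unrounded x, y): √(x²+y²) = 112.39 ≈ 112.39 km. ✓

x ≈ 92.8 km, y ≈ -63.4 km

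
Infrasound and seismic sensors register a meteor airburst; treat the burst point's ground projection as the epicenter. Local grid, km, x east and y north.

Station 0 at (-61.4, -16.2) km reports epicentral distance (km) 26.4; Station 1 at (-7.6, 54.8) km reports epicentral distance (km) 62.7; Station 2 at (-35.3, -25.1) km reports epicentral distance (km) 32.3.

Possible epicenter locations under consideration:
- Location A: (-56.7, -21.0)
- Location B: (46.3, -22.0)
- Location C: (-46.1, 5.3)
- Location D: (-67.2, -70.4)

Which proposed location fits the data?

For each candidate, compare |candidate − station| to the reported distance:
Location A: residuals Station 0 19.7, Station 1 27.6, Station 2 10.5 → max 27.6 km
Location B: residuals Station 0 81.5, Station 1 31.1, Station 2 49.4 → max 81.5 km
Location C: residuals Station 0 0.0, Station 1 0.0, Station 2 0.0 → max 0.0 km
Location D: residuals Station 0 28.1, Station 1 76.0, Station 2 23.1 → max 76.0 km
Only Location C has all residuals ≈ 0.

Location C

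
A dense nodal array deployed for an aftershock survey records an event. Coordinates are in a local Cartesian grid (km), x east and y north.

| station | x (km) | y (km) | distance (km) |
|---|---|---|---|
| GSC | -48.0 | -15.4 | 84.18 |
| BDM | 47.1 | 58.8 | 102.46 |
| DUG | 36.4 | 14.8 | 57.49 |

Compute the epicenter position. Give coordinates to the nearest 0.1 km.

Circle about each station: (x + 48.0)² + (y + 15.4)² = 84.18²; (x − 47.1)² + (y − 58.8)² = 102.46²; (x − 36.4)² + (y − 14.8)² = 57.49².
Subtracting pairs of circle equations eliminates x²+y² and gives linear equations (the radical axes):
190.2 x + 148.4 y = -277.09
168.8 x + 60.4 y = 2784.01
Solving the 2×2 system: x ≈ 31.7, y ≈ -42.5 km.
Check against GSC (with the unrounded x, y): √((x + 48.0)²+(y + 15.4)²) = 84.18 ≈ 84.18 km. ✓

x ≈ 31.7 km, y ≈ -42.5 km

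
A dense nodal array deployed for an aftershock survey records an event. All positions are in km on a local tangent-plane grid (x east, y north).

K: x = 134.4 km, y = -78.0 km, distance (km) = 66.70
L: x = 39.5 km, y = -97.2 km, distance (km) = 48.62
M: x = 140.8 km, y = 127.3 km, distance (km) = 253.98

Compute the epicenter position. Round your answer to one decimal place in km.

Circle about each station: (x − 134.4)² + (y + 78.0)² = 66.70²; (x − 39.5)² + (y + 97.2)² = 48.62²; (x − 140.8)² + (y − 127.3)² = 253.98².
Subtracting the K equation from the L and M equations removes the quadratic terms:
-189.8 x − 38.4 y = -11054.28
12.8 x + 410.6 y = -48174.38
Solving the 2×2 system: x ≈ 82.5, y ≈ -119.9 km.

x ≈ 82.5 km, y ≈ -119.9 km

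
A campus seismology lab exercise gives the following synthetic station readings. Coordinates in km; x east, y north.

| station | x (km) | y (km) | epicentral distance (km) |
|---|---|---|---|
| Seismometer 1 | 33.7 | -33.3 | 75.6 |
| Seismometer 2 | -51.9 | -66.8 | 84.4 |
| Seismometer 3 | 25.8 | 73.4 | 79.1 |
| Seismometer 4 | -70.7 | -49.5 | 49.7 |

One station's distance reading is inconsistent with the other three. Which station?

Seismometer 4

Solve using three stations at a time. Using Seismometer 1, Seismometer 2, Seismometer 3 (subtract circle equations pairwise → linear system) gives (x, y) ≈ (-25.7, 13.4).
Distances from that point to each station vs reported:
  Seismometer 1: calculated 75.6 vs reported 75.6 → residual 0.0 km
  Seismometer 2: calculated 84.4 vs reported 84.4 → residual 0.0 km
  Seismometer 3: calculated 79.1 vs reported 79.1 → residual 0.0 km
  Seismometer 4: calculated 77.3 vs reported 49.7 → residual 27.6 km
Seismometer 1, Seismometer 2, Seismometer 3 are mutually consistent (residuals ≈ 0); Seismometer 4 is off by 27.6 km.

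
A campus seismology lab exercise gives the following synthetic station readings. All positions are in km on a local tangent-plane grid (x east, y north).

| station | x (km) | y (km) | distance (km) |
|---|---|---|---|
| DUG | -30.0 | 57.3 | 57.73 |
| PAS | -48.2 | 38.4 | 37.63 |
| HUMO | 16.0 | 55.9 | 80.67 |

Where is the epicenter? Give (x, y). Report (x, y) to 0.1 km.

Circle about each station: (x + 30.0)² + (y − 57.3)² = 57.73²; (x + 48.2)² + (y − 38.4)² = 37.63²; (x − 16.0)² + (y − 55.9)² = 80.67².
Subtracting the DUG equation from the PAS and HUMO equations removes the quadratic terms:
-36.4 x − 37.8 y = 1531.25
92.0 x − 2.8 y = -3977.38
Solving the 2×2 system: x ≈ -43.2, y ≈ 1.1 km.

-43.2 km east, 1.1 km north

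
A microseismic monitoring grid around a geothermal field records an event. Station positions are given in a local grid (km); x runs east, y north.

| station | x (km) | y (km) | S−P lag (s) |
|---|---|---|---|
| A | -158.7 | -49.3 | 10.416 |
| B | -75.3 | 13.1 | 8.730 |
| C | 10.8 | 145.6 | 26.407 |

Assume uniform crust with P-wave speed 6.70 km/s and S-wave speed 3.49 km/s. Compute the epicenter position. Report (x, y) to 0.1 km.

-138.0 km east, 23.7 km north

Distance from S−P lag: d = Δt · v_P v_S / (v_P − v_S) = Δt · (6.70·3.49)/(6.70−3.49) ≈ 7.2844·Δt.
So d_A = 75.87, d_B = 63.59, d_C = 192.36 km.
Circle about each station: (x + 158.7)² + (y + 49.3)² = 75.87²; (x + 75.3)² + (y − 13.1)² = 63.59²; (x − 10.8)² + (y − 145.6)² = 192.36².
Subtracting pairs of circle equations eliminates x²+y² and gives linear equations (the radical axes):
166.8 x + 124.8 y = -20061.91
339.0 x + 389.8 y = -37546.29
Solving the 2×2 system: x ≈ -138.0, y ≈ 23.7 km.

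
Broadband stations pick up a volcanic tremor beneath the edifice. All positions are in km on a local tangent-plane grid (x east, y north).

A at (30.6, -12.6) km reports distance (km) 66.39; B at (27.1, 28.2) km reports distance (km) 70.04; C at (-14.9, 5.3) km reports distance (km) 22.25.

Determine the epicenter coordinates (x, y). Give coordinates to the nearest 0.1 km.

Circle about each station: (x − 30.6)² + (y + 12.6)² = 66.39²; (x − 27.1)² + (y − 28.2)² = 70.04²; (x + 14.9)² + (y − 5.3)² = 22.25².
Subtracting pairs of circle equations eliminates x²+y² and gives linear equations (the radical axes):
-7.0 x + 81.6 y = -63.44
-91.0 x + 35.8 y = 3067.55
Solving the 2×2 system: x ≈ -35.2, y ≈ -3.8 km.

-35.2 km east, -3.8 km north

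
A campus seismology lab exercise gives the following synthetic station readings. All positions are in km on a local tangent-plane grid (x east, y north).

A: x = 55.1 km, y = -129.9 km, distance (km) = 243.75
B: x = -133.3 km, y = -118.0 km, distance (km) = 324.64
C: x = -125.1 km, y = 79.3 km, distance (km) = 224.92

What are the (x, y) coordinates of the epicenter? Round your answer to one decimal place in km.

x ≈ 97.7 km, y ≈ 110.1 km

Circle about each station: (x − 55.1)² + (y + 129.9)² = 243.75²; (x + 133.3)² + (y + 118.0)² = 324.64²; (x + 125.1)² + (y − 79.3)² = 224.92².
Subtracting the A equation from the B and C equations removes the quadratic terms:
-376.8 x + 23.8 y = -34194.20
-360.4 x + 418.4 y = 10853.54
Solving the 2×2 system: x ≈ 97.7, y ≈ 110.1 km.
Check against A (with the unrounded x, y): √((x − 55.1)²+(y + 129.9)²) = 243.75 ≈ 243.75 km. ✓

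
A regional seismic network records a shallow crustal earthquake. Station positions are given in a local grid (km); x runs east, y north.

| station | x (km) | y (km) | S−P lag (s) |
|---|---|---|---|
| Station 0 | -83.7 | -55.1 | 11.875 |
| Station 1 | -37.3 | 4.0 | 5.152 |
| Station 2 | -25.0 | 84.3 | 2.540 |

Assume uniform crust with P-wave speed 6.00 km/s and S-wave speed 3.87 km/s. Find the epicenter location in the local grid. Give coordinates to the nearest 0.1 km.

-19.3 km east, 57.2 km north

Distance from S−P lag: d = Δt · v_P v_S / (v_P − v_S) = Δt · (6.00·3.87)/(6.00−3.87) ≈ 10.9014·Δt.
So d_Station 0 = 129.45, d_Station 1 = 56.16, d_Station 2 = 27.69 km.
Circle about each station: (x + 83.7)² + (y + 55.1)² = 129.45²; (x + 37.3)² + (y − 4.0)² = 56.16²; (x + 25.0)² + (y − 84.3)² = 27.69².
Subtracting pairs of circle equations eliminates x²+y² and gives linear equations (the radical axes):
92.8 x + 118.2 y = 4968.95
117.4 x + 278.8 y = 13680.36
Solving the 2×2 system: x ≈ -19.3, y ≈ 57.2 km.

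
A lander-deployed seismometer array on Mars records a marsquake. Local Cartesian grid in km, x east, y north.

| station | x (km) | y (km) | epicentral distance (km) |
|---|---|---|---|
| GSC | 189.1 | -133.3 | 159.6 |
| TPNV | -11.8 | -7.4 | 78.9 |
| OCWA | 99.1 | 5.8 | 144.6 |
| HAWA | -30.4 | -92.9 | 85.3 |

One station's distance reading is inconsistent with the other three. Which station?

Solve using three stations at a time. Using GSC, TPNV, HAWA (subtract circle equations pairwise → linear system) gives (x, y) ≈ (47.9, -59.0).
Distances from that point to each station vs reported:
  GSC: calculated 159.6 vs reported 159.6 → residual 0.0 km
  TPNV: calculated 78.9 vs reported 78.9 → residual 0.0 km
  OCWA: calculated 82.6 vs reported 144.6 → residual 62.0 km
  HAWA: calculated 85.3 vs reported 85.3 → residual 0.0 km
GSC, TPNV, HAWA are mutually consistent (residuals ≈ 0); OCWA is off by 62.0 km.

OCWA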